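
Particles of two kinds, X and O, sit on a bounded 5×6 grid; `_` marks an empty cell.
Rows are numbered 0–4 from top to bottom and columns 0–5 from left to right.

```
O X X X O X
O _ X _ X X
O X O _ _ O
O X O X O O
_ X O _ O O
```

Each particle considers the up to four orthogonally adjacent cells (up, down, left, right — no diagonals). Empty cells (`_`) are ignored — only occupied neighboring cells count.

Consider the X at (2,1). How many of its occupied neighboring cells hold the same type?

Occupied neighbors of (2,1): (3,1)=X, (2,0)=O, (2,2)=O.
Same type (X): 1 of 3.

1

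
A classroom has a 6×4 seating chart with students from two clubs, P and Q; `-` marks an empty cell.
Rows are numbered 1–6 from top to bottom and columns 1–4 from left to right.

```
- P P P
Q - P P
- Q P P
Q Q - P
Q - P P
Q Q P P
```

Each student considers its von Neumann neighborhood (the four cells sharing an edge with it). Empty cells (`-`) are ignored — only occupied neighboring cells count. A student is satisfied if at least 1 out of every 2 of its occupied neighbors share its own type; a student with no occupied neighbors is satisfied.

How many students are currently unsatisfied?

(1,2)P 1/1 ✓
(1,3)P 3/3 ✓
(1,4)P 2/2 ✓
(2,1)Q 0/0 ✓
(2,3)P 3/3 ✓
(2,4)P 3/3 ✓
(3,2)Q 1/2 ✓
(3,3)P 2/3 ✓
(3,4)P 3/3 ✓
(4,1)Q 2/2 ✓
(4,2)Q 2/2 ✓
(4,4)P 2/2 ✓
(5,1)Q 2/2 ✓
(5,3)P 2/2 ✓
(5,4)P 3/3 ✓
(6,1)Q 2/2 ✓
(6,2)Q 1/2 ✓
(6,3)P 2/3 ✓
(6,4)P 2/2 ✓
Every one meets the threshold.

0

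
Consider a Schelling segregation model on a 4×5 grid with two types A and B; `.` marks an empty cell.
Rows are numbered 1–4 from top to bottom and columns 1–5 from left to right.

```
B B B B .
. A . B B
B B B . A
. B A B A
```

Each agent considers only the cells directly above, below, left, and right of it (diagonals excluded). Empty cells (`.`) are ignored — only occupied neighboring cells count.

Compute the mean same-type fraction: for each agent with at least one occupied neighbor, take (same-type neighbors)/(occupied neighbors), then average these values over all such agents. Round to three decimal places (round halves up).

0.594

(1,1)B 1/1
(1,2)B 2/3
(1,3)B 2/2
(1,4)B 2/2
(2,2)A 0/2
(2,4)B 2/2
(2,5)B 1/2
(3,1)B 1/1
(3,2)B 3/4
(3,3)B 1/2
(3,5)A 1/2
(4,2)B 1/2
(4,3)A 0/3
(4,4)B 0/2
(4,5)A 1/2
Sum over 15 agents: 1/1 + 2/3 + 2/2 + 2/2 + 0/2 + 2/2 + 1/2 + 1/1 + 3/4 + 1/2 + 1/2 + 1/2 + 0/3 + 0/2 + 1/2 = 107/12; mean = 107/12 ÷ 15 = 107/180 = 0.594444… → 0.594.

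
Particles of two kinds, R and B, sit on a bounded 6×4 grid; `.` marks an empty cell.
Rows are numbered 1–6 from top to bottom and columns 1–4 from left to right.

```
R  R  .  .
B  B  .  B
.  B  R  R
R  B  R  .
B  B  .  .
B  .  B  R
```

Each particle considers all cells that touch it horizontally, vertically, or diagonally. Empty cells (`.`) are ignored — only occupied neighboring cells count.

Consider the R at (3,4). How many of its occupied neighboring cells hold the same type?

Occupied neighbors of (3,4): (2,4)=B, (3,3)=R, (4,3)=R.
Same type (R): 2 of 3.

2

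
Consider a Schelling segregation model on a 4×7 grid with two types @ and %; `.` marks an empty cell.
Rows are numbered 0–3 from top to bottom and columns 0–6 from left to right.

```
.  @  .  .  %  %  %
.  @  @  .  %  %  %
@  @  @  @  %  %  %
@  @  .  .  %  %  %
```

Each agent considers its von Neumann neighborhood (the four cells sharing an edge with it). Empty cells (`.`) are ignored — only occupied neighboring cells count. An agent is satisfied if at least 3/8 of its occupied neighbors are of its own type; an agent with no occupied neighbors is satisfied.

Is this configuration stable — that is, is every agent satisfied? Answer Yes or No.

Yes

Row 0: (0,1)@ 1/1 satisfied · (0,4)% 2/2 satisfied · (0,5)% 3/3 satisfied · (0,6)% 2/2 satisfied
Row 1: (1,1)@ 3/3 satisfied · (1,2)@ 2/2 satisfied · (1,4)% 3/3 satisfied · (1,5)% 4/4 satisfied · (1,6)% 3/3 satisfied
Row 2: (2,0)@ 2/2 satisfied · (2,1)@ 4/4 satisfied · (2,2)@ 3/3 satisfied · (2,3)@ 1/2 satisfied · (2,4)% 3/4 satisfied · (2,5)% 4/4 satisfied · (2,6)% 3/3 satisfied
Row 3: (3,0)@ 2/2 satisfied · (3,1)@ 2/2 satisfied · (3,4)% 2/2 satisfied · (3,5)% 3/3 satisfied · (3,6)% 2/2 satisfied
All meet the threshold, so the configuration is stable.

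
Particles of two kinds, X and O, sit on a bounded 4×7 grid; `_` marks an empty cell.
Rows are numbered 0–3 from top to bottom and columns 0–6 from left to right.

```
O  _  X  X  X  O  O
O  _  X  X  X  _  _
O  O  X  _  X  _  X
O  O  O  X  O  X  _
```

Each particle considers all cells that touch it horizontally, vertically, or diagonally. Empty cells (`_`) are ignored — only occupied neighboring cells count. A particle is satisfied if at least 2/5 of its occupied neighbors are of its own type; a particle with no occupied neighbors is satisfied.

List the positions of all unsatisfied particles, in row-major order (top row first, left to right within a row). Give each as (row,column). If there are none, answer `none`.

(0,0)O 1/1 ✓
(0,2)X 3/3 ✓
(0,3)X 5/5 ✓
(0,4)X 3/4 ✓
(0,5)O 1/3 ✗
(0,6)O 1/1 ✓
(1,0)O 3/3 ✓
(1,2)X 4/5 ✓
(1,3)X 7/7 ✓
(1,4)X 4/5 ✓
(2,0)O 4/4 ✓
(2,1)O 5/7 ✓
(2,2)X 3/6 ✓
(2,4)X 4/5 ✓
(2,6)X 1/1 ✓
(3,0)O 3/3 ✓
(3,1)O 4/5 ✓
(3,2)O 2/4 ✓
(3,3)X 2/4 ✓
(3,4)O 0/3 ✗
(3,5)X 2/3 ✓

(0,5), (3,4)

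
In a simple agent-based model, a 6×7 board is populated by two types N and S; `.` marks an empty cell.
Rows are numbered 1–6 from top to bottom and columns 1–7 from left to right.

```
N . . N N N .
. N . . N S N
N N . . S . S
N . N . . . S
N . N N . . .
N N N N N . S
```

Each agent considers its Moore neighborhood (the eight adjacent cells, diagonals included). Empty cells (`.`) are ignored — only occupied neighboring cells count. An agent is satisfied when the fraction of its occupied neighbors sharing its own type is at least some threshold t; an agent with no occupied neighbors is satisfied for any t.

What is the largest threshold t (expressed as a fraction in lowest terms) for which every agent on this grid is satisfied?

1/3

Row 1: (1,1)N 1/1 · (1,4)N 2/2 · (1,5)N 3/4 · (1,6)N 3/4
Row 2: (2,2)N 3/3 · (2,5)N 3/5 · (2,6)S 2/6 · (2,7)N 1/3
Row 3: (3,1)N 3/3 · (3,2)N 4/4 · (3,5)S 1/2 · (3,7)S 2/3
Row 4: (4,1)N 3/3 · (4,3)N 3/3 · (4,7)S 1/1
Row 5: (5,1)N 3/3 · (5,3)N 5/5 · (5,4)N 5/5
Row 6: (6,1)N 2/2 · (6,2)N 4/4 · (6,3)N 4/4 · (6,4)N 4/4 · (6,5)N 2/2 · (6,7)S — no occupied neighbors
The smallest same-type fraction is 2/6 at (2,6), which reduces to 1/3. Any threshold above that leaves this agent unsatisfied.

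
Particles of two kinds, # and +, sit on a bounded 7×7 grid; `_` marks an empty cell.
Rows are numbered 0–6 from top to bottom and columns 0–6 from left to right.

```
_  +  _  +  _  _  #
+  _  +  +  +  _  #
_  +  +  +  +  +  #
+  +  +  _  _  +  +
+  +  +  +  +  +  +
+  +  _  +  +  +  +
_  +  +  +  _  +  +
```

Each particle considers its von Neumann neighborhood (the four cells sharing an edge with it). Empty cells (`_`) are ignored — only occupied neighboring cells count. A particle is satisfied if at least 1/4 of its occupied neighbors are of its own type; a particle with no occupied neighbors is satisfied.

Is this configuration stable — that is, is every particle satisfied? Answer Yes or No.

(0,1)+ 0/0 ok
(0,3)+ 1/1 ok
(0,6)# 1/1 ok
(1,0)+ 0/0 ok
(1,2)+ 2/2 ok
(1,3)+ 4/4 ok
(1,4)+ 2/2 ok
(1,6)# 2/2 ok
(2,1)+ 2/2 ok
(2,2)+ 4/4 ok
(2,3)+ 3/3 ok
(2,4)+ 3/3 ok
(2,5)+ 2/3 ok
(2,6)# 1/3 ok
(3,0)+ 2/2 ok
(3,1)+ 4/4 ok
(3,2)+ 3/3 ok
(3,5)+ 3/3 ok
(3,6)+ 2/3 ok
(4,0)+ 3/3 ok
(4,1)+ 4/4 ok
(4,2)+ 3/3 ok
(4,3)+ 3/3 ok
(4,4)+ 3/3 ok
(4,5)+ 4/4 ok
(4,6)+ 3/3 ok
(5,0)+ 2/2 ok
(5,1)+ 3/3 ok
(5,3)+ 3/3 ok
(5,4)+ 3/3 ok
(5,5)+ 4/4 ok
(5,6)+ 3/3 ok
(6,1)+ 2/2 ok
(6,2)+ 2/2 ok
(6,3)+ 2/2 ok
(6,5)+ 2/2 ok
(6,6)+ 2/2 ok
All meet the threshold, so the configuration is stable.

Yes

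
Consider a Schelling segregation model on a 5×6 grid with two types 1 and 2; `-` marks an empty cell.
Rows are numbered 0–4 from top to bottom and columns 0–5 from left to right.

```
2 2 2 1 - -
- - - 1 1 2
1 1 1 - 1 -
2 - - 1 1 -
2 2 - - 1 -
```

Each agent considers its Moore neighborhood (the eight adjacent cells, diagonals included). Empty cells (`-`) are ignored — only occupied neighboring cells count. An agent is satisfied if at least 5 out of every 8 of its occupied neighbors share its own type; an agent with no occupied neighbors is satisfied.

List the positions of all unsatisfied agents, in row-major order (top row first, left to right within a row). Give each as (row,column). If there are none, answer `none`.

(0,2), (1,5), (2,0), (3,0)

Row 0: (0,0)2 1/1 ok · (0,1)2 2/2 ok · (0,2)2 1/3 unhappy · (0,3)1 2/3 ok
Row 1: (1,3)1 4/5 ok · (1,4)1 3/4 ok · (1,5)2 0/2 unhappy
Row 2: (2,0)1 1/2 unhappy · (2,1)1 2/3 ok · (2,2)1 3/3 ok · (2,4)1 4/5 ok
Row 3: (3,0)2 2/4 unhappy · (3,3)1 4/4 ok · (3,4)1 3/3 ok
Row 4: (4,0)2 2/2 ok · (4,1)2 2/2 ok · (4,4)1 2/2 ok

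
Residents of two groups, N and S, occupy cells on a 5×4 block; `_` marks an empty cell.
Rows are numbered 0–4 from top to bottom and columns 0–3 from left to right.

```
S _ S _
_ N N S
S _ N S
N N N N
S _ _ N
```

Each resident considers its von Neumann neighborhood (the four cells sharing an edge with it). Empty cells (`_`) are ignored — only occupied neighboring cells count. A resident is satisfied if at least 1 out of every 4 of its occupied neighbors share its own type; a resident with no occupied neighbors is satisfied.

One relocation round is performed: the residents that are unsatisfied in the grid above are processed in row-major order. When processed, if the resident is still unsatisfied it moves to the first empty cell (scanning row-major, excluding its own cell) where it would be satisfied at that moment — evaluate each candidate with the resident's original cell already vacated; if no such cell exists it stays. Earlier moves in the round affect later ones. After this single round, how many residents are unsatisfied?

Initially unsatisfied (in order): (0,2), (2,0), (4,0).
  (0,2) → (0,1).
  (2,0) → (0,2).
  (4,0) → (0,3).
Resulting grid:
S S S S
_ N N S
_ _ N S
N N N N
_ _ _ N
All satisfied now.

0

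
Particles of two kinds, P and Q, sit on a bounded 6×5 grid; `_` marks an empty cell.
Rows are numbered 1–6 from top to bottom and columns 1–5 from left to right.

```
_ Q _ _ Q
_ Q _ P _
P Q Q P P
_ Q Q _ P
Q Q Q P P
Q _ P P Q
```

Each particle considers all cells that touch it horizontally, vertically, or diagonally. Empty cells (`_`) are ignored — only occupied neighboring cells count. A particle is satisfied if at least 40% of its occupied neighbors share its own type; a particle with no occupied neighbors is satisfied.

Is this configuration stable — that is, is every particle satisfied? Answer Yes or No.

No

(1,2)Q 1/1 ✓
(1,5)Q 0/1 ✗
(2,2)Q 3/4 ✓
(2,4)P 2/4 ✓
(3,1)P 0/3 ✗
(3,2)Q 4/5 ✓
(3,3)Q 4/6 ✓
(3,4)P 3/5 ✓
(3,5)P 3/3 ✓
(4,2)Q 6/7 ✓
(4,3)Q 5/7 ✓
(4,5)P 4/4 ✓
(5,1)Q 3/3 ✓
(5,2)Q 5/6 ✓
(5,3)Q 3/6 ✓
(5,4)P 4/7 ✓
(5,5)P 3/4 ✓
(6,1)Q 2/2 ✓
(6,3)P 2/4 ✓
(6,4)P 3/5 ✓
(6,5)Q 0/3 ✗
For instance (1,5) has only 0/1 same-type neighbors, below 2/5.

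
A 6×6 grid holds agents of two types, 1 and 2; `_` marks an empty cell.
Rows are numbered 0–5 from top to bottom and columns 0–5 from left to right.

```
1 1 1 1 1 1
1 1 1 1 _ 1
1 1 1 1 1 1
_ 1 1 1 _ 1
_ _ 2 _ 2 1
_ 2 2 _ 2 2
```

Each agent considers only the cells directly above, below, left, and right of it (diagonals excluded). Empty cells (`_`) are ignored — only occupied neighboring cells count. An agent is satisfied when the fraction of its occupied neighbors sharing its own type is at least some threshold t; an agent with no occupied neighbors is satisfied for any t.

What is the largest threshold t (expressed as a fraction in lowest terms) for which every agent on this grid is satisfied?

(0,0)1 2/2
(0,1)1 3/3
(0,2)1 3/3
(0,3)1 3/3
(0,4)1 2/2
(0,5)1 2/2
(1,0)1 3/3
(1,1)1 4/4
(1,2)1 4/4
(1,3)1 3/3
(1,5)1 2/2
(2,0)1 2/2
(2,1)1 4/4
(2,2)1 4/4
(2,3)1 4/4
(2,4)1 2/2
(2,5)1 3/3
(3,1)1 2/2
(3,2)1 3/4
(3,3)1 2/2
(3,5)1 2/2
(4,2)2 1/2
(4,4)2 1/2
(4,5)1 1/3
(5,1)2 1/1
(5,2)2 2/2
(5,4)2 2/2
(5,5)2 1/2
The smallest same-type fraction is 1/3 at (4,5), which reduces to 1/3. Any threshold above that leaves this agent unsatisfied.

1/3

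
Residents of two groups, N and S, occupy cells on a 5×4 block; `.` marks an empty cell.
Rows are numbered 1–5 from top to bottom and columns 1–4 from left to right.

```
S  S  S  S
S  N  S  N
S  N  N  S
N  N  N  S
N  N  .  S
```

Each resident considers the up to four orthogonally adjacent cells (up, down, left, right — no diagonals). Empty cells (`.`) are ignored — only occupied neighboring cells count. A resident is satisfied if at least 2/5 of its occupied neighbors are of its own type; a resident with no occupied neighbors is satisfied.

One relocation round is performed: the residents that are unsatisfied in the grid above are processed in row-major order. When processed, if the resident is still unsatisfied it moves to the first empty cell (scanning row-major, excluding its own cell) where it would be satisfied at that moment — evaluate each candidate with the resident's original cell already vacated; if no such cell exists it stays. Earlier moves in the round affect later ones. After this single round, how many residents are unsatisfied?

Initially unsatisfied (in order): (2,2), (2,3), (2,4), (3,1), (3,4).
  (2,2) → (5,3).
  (2,3) → (2,2).
  (2,4): no empty cell satisfies it; stays.
  (3,1) → (2,3).
  (3,4): no empty cell satisfies it; stays.
Resulting grid:
S S S S
S S S N
. N N S
N N N S
N N N S
Unsatisfied now: (2,4), (3,4).

2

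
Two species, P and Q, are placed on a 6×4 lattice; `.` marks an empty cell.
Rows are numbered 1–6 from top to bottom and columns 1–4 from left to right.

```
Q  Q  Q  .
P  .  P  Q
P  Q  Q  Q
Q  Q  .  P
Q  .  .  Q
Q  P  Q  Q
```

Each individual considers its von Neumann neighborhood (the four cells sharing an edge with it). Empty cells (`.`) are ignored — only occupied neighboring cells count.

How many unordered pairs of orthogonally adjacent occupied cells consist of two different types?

10

Scan each occupied cell's neighbors to the right and below so each pair is counted once.
Row 1: Q(1,1)–Q(1,2)= Q(1,1)–P(2,1)≠ Q(1,2)–Q(1,3)= Q(1,3)–P(2,3)≠  → 2/4 unlike.
Row 2: P(2,1)–P(3,1)= P(2,3)–Q(2,4)≠ P(2,3)–Q(3,3)≠ Q(2,4)–Q(3,4)=  → 2/4 unlike.
Row 3: P(3,1)–Q(3,2)≠ P(3,1)–Q(4,1)≠ Q(3,2)–Q(3,3)= Q(3,2)–Q(4,2)= Q(3,3)–Q(3,4)= Q(3,4)–P(4,4)≠  → 3/6 unlike.
Row 4: Q(4,1)–Q(4,2)= Q(4,1)–Q(5,1)= P(4,4)–Q(5,4)≠  → 1/3 unlike.
Row 5: Q(5,1)–Q(6,1)= Q(5,4)–Q(6,4)=  → 0/2 unlike.
Row 6: Q(6,1)–P(6,2)≠ P(6,2)–Q(6,3)≠ Q(6,3)–Q(6,4)=  → 2/3 unlike.
Total adjacent occupied pairs: 22; unlike-type pairs: 10.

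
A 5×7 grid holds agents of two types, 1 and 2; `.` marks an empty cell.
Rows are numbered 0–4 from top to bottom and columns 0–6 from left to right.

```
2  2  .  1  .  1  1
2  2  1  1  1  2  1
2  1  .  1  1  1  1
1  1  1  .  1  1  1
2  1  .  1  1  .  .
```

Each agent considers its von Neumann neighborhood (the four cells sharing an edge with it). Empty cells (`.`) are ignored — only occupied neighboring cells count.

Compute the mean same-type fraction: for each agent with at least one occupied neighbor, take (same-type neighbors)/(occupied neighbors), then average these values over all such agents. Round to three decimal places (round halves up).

0.753

(0,0)2 2/2
(0,1)2 2/2
(0,3)1 1/1
(0,5)1 1/2
(0,6)1 2/2
(1,0)2 3/3
(1,1)2 2/4
(1,2)1 1/2
(1,3)1 4/4
(1,4)1 2/3
(1,5)2 0/4
(1,6)1 2/3
(2,0)2 1/3
(2,1)1 1/3
(2,3)1 2/2
(2,4)1 4/4
(2,5)1 3/4
(2,6)1 3/3
(3,0)1 1/3
(3,1)1 4/4
(3,2)1 1/1
(3,4)1 3/3
(3,5)1 3/3
(3,6)1 2/2
(4,0)2 0/2
(4,1)1 1/2
(4,3)1 1/1
(4,4)1 2/2
Sum over 28 agents: 2/2 + 2/2 + 1/1 + 1/2 + 2/2 + 3/3 + 2/4 + 1/2 + 4/4 + 2/3 + 0/4 + 2/3 + 1/3 + 1/3 + 2/2 + 4/4 + 3/4 + 3/3 + 1/3 + 4/4 + 1/1 + 3/3 + 3/3 + 2/2 + 0/2 + 1/2 + 1/1 + 2/2 = 253/12; mean = 253/12 ÷ 28 = 253/336 = 0.752976… → 0.753.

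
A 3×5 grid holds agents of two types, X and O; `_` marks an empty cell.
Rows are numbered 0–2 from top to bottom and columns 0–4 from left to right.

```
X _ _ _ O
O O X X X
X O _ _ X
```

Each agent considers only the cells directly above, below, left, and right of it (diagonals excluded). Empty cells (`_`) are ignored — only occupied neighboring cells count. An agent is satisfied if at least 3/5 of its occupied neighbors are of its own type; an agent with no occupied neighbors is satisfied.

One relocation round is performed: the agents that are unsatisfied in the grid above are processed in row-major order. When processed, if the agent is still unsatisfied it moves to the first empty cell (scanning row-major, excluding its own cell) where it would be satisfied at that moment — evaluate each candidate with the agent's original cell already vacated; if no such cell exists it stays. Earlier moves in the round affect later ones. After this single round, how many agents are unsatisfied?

Initially unsatisfied (in order): (0,0), (0,4), (1,0), (1,2), (2,0), (2,1).
  (0,0) → (0,2).
  (0,4) → (0,0).
  (1,0): now satisfied by earlier moves; stays.
  (1,2): now satisfied by earlier moves; stays.
  (2,0) → (0,3).
  (2,1): now satisfied by earlier moves; stays.
Resulting grid:
O _ X X _
O O X X X
_ O _ _ X
All satisfied now.

0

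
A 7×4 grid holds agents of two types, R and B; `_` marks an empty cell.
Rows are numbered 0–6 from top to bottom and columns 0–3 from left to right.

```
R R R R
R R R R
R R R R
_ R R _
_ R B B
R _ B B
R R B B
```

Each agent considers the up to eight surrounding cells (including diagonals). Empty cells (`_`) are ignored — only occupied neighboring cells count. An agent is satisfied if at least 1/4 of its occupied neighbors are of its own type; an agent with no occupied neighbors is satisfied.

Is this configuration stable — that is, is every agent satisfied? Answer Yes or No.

(0,0)R 3/3 ✓
(0,1)R 5/5 ✓
(0,2)R 5/5 ✓
(0,3)R 3/3 ✓
(1,0)R 5/5 ✓
(1,1)R 8/8 ✓
(1,2)R 8/8 ✓
(1,3)R 5/5 ✓
(2,0)R 4/4 ✓
(2,1)R 7/7 ✓
(2,2)R 7/7 ✓
(2,3)R 4/4 ✓
(3,1)R 5/6 ✓
(3,2)R 5/7 ✓
(4,1)R 3/5 ✓
(4,2)B 3/6 ✓
(4,3)B 3/4 ✓
(5,0)R 3/3 ✓
(5,2)B 5/7 ✓
(5,3)B 5/5 ✓
(6,0)R 2/2 ✓
(6,1)R 2/4 ✓
(6,2)B 3/4 ✓
(6,3)B 3/3 ✓
All meet the threshold, so the configuration is stable.

Yes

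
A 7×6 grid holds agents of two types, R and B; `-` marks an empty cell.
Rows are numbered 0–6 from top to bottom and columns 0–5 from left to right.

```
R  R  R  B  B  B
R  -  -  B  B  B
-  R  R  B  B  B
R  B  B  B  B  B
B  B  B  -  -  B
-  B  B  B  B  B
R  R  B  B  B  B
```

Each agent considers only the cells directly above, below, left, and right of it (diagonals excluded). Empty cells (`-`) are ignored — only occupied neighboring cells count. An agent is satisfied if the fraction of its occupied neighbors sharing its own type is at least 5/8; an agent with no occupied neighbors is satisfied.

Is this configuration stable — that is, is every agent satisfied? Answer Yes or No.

(0,0)R 2/2 ✓
(0,1)R 2/2 ✓
(0,2)R 1/2 ✗
(0,3)B 2/3 ✓
(0,4)B 3/3 ✓
(0,5)B 2/2 ✓
(1,0)R 1/1 ✓
(1,3)B 3/3 ✓
(1,4)B 4/4 ✓
(1,5)B 3/3 ✓
(2,1)R 1/2 ✗
(2,2)R 1/3 ✗
(2,3)B 3/4 ✓
(2,4)B 4/4 ✓
(2,5)B 3/3 ✓
(3,0)R 0/2 ✗
(3,1)B 2/4 ✗
(3,2)B 3/4 ✓
(3,3)B 3/3 ✓
(3,4)B 3/3 ✓
(3,5)B 3/3 ✓
(4,0)B 1/2 ✗
(4,1)B 4/4 ✓
(4,2)B 3/3 ✓
(4,5)B 2/2 ✓
(5,1)B 2/3 ✓
(5,2)B 4/4 ✓
(5,3)B 3/3 ✓
(5,4)B 3/3 ✓
(5,5)B 3/3 ✓
(6,0)R 1/1 ✓
(6,1)R 1/3 ✗
(6,2)B 2/3 ✓
(6,3)B 3/3 ✓
(6,4)B 3/3 ✓
(6,5)B 2/2 ✓
For instance (0,2) has only 1/2 same-type neighbors, below 5/8.

No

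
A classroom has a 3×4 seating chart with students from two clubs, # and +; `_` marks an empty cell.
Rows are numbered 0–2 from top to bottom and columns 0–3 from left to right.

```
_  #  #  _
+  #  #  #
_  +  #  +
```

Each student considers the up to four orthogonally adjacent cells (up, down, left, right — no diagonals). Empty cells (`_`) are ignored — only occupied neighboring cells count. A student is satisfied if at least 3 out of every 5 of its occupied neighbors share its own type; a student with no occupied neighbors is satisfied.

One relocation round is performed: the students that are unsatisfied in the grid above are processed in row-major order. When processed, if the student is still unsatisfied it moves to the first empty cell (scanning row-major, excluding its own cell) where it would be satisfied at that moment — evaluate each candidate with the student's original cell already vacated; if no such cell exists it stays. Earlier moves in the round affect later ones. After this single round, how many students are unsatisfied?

1

Initially unsatisfied (in order): (1,0), (1,1), (1,3), (2,1), (2,2), (2,3).
  (1,0) → (2,0).
  (1,1): now satisfied by earlier moves; stays.
  (1,3) → (0,0).
  (2,1): no empty cell satisfies it; stays.
  (2,2) → (0,3).
  (2,3): now satisfied by earlier moves; stays.
Resulting grid:
# # # #
_ # # _
+ + _ +
Unsatisfied now: (2,1).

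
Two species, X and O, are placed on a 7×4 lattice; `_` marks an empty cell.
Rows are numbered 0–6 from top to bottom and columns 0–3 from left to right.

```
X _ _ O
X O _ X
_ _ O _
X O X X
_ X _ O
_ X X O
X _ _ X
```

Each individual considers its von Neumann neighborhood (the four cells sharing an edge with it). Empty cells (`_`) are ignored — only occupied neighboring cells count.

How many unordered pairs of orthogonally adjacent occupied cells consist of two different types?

9

Scan each occupied cell's neighbors to the right and below so each pair is counted once.
From row 0: 1 unlike of 2 pairs (running 1/2).
From row 1: 1 unlike of 1 pairs (running 2/3).
From row 2: 1 unlike of 1 pairs (running 3/4).
From row 3: 4 unlike of 5 pairs (running 7/9).
From row 4: 0 unlike of 2 pairs (running 7/11).
From row 5: 2 unlike of 3 pairs (running 9/14).
Total adjacent occupied pairs: 14; unlike-type pairs: 9.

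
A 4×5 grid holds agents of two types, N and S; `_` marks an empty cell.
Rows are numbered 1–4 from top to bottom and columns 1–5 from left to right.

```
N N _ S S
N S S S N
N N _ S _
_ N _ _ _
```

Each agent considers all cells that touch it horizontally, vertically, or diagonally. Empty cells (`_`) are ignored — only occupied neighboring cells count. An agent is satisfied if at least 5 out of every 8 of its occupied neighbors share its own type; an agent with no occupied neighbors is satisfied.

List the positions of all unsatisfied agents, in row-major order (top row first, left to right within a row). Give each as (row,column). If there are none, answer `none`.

(1,2), (2,2), (2,5), (3,2)

(1,1)N 2/3 ok
(1,2)N 2/4 unhappy
(1,4)S 3/4 ok
(1,5)S 2/3 ok
(2,1)N 4/5 ok
(2,2)S 1/6 unhappy
(2,3)S 4/6 ok
(2,4)S 4/5 ok
(2,5)N 0/4 unhappy
(3,1)N 3/4 ok
(3,2)N 3/5 unhappy
(3,4)S 2/3 ok
(4,2)N 2/2 ok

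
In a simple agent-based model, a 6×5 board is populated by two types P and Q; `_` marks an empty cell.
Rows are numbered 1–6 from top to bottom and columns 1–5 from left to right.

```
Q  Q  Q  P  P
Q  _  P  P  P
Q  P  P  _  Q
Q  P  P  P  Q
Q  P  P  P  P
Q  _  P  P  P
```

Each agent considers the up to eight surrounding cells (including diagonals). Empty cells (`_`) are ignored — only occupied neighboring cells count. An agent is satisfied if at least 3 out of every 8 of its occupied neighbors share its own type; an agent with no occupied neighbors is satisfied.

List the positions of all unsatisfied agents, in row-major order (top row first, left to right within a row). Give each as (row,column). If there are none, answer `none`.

Row 1: (1,1)Q 2/2 ✓ · (1,2)Q 3/4 ✓ · (1,3)Q 1/4 ✗ · (1,4)P 4/5 ✓ · (1,5)P 3/3 ✓
Row 2: (2,1)Q 3/4 ✓ · (2,3)P 4/6 ✓ · (2,4)P 5/7 ✓ · (2,5)P 3/4 ✓
Row 3: (3,1)Q 2/4 ✓ · (3,2)P 4/7 ✓ · (3,3)P 6/6 ✓ · (3,5)Q 1/4 ✗
Row 4: (4,1)Q 2/5 ✓ · (4,2)P 5/8 ✓ · (4,3)P 7/7 ✓ · (4,4)P 5/7 ✓ · (4,5)Q 1/4 ✗
Row 5: (5,1)Q 2/4 ✓ · (5,2)P 4/7 ✓ · (5,3)P 7/7 ✓ · (5,4)P 7/8 ✓ · (5,5)P 4/5 ✓
Row 6: (6,1)Q 1/2 ✓ · (6,3)P 4/4 ✓ · (6,4)P 5/5 ✓ · (6,5)P 3/3 ✓

(1,3), (3,5), (4,5)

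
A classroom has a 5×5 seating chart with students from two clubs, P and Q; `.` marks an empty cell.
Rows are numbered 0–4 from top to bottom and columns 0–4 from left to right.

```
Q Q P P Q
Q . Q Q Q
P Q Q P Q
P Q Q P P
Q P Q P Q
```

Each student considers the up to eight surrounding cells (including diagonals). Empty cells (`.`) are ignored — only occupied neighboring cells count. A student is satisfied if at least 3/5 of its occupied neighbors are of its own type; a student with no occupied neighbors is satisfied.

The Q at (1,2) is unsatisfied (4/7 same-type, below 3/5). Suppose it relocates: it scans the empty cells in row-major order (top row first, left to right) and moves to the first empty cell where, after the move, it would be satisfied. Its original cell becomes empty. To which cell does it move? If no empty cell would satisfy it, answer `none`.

Vacating (1,2). Empty cells in order:
  (1,1): 5/7 same-type → satisfied — stop here.

(1,1)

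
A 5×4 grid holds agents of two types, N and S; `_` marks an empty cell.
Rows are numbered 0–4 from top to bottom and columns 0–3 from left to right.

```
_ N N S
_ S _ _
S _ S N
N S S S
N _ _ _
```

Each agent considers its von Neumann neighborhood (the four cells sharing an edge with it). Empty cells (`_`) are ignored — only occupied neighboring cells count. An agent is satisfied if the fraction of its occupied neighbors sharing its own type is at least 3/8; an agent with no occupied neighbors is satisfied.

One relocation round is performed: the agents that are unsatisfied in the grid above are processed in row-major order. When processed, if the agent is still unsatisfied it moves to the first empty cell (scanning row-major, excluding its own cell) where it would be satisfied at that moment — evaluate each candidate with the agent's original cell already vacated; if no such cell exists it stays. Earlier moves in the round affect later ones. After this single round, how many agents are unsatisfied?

Initially unsatisfied (in order): (0,3), (1,1), (2,0), (2,3), (3,0).
  (0,3) → (1,0).
  (1,1): now satisfied by earlier moves; stays.
  (2,0): now satisfied by earlier moves; stays.
  (2,3) → (0,0).
  (3,0) → (0,3).
Resulting grid:
N N N N
S S _ _
S _ S _
_ S S S
N _ _ _
All satisfied now.

0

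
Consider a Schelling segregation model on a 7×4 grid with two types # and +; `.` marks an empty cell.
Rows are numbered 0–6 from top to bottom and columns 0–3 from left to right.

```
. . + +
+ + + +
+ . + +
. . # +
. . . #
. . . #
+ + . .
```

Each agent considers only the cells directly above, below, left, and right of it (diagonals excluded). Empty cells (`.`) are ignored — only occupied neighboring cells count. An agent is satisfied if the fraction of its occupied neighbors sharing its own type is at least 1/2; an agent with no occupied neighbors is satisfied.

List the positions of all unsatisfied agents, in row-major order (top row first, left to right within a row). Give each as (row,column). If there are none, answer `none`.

(0,2)+ 2/2 ✓
(0,3)+ 2/2 ✓
(1,0)+ 2/2 ✓
(1,1)+ 2/2 ✓
(1,2)+ 4/4 ✓
(1,3)+ 3/3 ✓
(2,0)+ 1/1 ✓
(2,2)+ 2/3 ✓
(2,3)+ 3/3 ✓
(3,2)# 0/2 ✗
(3,3)+ 1/3 ✗
(4,3)# 1/2 ✓
(5,3)# 1/1 ✓
(6,0)+ 1/1 ✓
(6,1)+ 1/1 ✓

(3,2), (3,3)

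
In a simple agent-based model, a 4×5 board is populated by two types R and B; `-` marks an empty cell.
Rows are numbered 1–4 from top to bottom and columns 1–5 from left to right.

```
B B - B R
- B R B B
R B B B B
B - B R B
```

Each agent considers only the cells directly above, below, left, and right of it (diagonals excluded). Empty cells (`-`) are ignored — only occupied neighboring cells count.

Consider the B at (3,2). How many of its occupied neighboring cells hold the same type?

2

Occupied neighbors of (3,2): (2,2)=B, (3,1)=R, (3,3)=B.
Same type (B): 2 of 3.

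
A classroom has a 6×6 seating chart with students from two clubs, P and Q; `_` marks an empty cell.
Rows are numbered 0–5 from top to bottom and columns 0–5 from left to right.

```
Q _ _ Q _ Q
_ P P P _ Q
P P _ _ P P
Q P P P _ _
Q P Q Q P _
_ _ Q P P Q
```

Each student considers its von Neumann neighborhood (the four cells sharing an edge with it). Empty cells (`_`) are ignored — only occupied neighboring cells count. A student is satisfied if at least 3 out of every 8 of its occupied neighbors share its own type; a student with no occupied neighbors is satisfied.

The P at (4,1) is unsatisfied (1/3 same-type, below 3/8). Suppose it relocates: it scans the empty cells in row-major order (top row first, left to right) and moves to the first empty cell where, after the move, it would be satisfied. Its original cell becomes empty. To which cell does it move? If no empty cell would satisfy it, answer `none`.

Vacating (4,1). Empty cells in order:
  (0,1): 1/2 same-type → satisfied — stop here.

(0,1)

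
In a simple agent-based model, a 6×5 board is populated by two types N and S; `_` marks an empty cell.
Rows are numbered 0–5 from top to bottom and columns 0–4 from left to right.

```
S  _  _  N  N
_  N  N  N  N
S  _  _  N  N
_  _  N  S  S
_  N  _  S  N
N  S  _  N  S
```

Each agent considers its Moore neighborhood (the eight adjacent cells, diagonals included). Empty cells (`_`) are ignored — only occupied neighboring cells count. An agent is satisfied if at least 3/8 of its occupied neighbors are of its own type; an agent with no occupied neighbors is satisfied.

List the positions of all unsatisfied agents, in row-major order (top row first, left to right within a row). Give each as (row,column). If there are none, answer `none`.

(0,0), (1,1), (2,0), (3,3), (4,4), (5,1), (5,3), (5,4)

(0,0)S 0/1 ✗
(0,3)N 4/4 ✓
(0,4)N 3/3 ✓
(1,1)N 1/3 ✗
(1,2)N 4/4 ✓
(1,3)N 6/6 ✓
(1,4)N 5/5 ✓
(2,0)S 0/1 ✗
(2,3)N 5/7 ✓
(2,4)N 3/5 ✓
(3,2)N 2/4 ✓
(3,3)S 2/6 ✗
(3,4)S 2/5 ✓
(4,1)N 2/3 ✓
(4,3)S 3/6 ✓
(4,4)N 1/5 ✗
(5,0)N 1/2 ✓
(5,1)S 0/2 ✗
(5,3)N 1/3 ✗
(5,4)S 1/3 ✗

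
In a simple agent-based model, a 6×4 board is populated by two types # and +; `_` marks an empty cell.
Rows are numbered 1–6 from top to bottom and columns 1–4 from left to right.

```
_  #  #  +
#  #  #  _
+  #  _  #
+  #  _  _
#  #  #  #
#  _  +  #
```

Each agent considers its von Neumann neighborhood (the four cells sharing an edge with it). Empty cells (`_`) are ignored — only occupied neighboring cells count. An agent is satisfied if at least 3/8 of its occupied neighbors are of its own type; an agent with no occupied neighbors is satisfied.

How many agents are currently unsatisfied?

Row 1: (1,2)# 2/2 satisfied · (1,3)# 2/3 satisfied · (1,4)+ 0/1 not
Row 2: (2,1)# 1/2 satisfied · (2,2)# 4/4 satisfied · (2,3)# 2/2 satisfied
Row 3: (3,1)+ 1/3 not · (3,2)# 2/3 satisfied · (3,4)# 0/0 satisfied
Row 4: (4,1)+ 1/3 not · (4,2)# 2/3 satisfied
Row 5: (5,1)# 2/3 satisfied · (5,2)# 3/3 satisfied · (5,3)# 2/3 satisfied · (5,4)# 2/2 satisfied
Row 6: (6,1)# 1/1 satisfied · (6,3)+ 0/2 not · (6,4)# 1/2 satisfied
Unsatisfied: (1,4), (3,1), (4,1), (6,3) — 4 in total.

4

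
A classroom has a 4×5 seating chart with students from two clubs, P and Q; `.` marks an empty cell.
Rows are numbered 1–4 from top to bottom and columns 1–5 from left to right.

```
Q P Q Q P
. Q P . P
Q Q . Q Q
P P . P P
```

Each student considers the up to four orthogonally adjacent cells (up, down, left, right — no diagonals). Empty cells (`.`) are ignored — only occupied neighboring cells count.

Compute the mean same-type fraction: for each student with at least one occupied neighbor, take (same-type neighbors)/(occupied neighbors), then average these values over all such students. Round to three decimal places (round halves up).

0.385

(1,1)Q 0/1
(1,2)P 0/3
(1,3)Q 1/3
(1,4)Q 1/2
(1,5)P 1/2
(2,2)Q 1/3
(2,3)P 0/2
(2,5)P 1/2
(3,1)Q 1/2
(3,2)Q 2/3
(3,4)Q 1/2
(3,5)Q 1/3
(4,1)P 1/2
(4,2)P 1/2
(4,4)P 1/2
(4,5)P 1/2
Sum over 16 students: 0/1 + 0/3 + 1/3 + 1/2 + 1/2 + 1/3 + 0/2 + 1/2 + 1/2 + 2/3 + 1/2 + 1/3 + 1/2 + 1/2 + 1/2 + 1/2 = 37/6; mean = 37/6 ÷ 16 = 37/96 = 0.385416… → 0.385.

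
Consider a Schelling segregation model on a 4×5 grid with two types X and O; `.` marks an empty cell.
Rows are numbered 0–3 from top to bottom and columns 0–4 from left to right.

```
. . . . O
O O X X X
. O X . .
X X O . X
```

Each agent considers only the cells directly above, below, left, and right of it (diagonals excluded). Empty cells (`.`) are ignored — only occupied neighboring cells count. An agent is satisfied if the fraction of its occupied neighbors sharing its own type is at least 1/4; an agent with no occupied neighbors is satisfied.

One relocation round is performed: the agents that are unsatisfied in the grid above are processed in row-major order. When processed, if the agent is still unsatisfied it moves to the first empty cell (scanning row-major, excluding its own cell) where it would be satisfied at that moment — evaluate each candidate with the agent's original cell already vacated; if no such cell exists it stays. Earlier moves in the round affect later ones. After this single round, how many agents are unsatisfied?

0

Initially unsatisfied (in order): (0,4), (3,2).
  (0,4) → (0,0).
  (3,2) → (0,1).
Resulting grid:
O O . . .
O O X X X
. O X . .
X X . . X
All satisfied now.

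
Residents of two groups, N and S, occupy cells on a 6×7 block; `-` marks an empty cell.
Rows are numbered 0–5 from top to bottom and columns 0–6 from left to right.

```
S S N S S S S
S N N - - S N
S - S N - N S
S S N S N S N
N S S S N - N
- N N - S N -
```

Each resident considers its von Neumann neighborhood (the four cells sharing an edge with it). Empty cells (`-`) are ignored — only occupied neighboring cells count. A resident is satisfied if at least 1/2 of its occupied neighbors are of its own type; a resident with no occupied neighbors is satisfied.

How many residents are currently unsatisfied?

18

Row 0: (0,0)S 2/2 ok · (0,1)S 1/3 unhappy · (0,2)N 1/3 unhappy · (0,3)S 1/2 ok · (0,4)S 2/2 ok · (0,5)S 3/3 ok · (0,6)S 1/2 ok
Row 1: (1,0)S 2/3 ok · (1,1)N 1/3 unhappy · (1,2)N 2/3 ok · (1,5)S 1/3 unhappy · (1,6)N 0/3 unhappy
Row 2: (2,0)S 2/2 ok · (2,2)S 0/3 unhappy · (2,3)N 0/2 unhappy · (2,5)N 0/3 unhappy · (2,6)S 0/3 unhappy
Row 3: (3,0)S 2/3 ok · (3,1)S 2/3 ok · (3,2)N 0/4 unhappy · (3,3)S 1/4 unhappy · (3,4)N 1/3 unhappy · (3,5)S 0/3 unhappy · (3,6)N 1/3 unhappy
Row 4: (4,0)N 0/2 unhappy · (4,1)S 2/4 ok · (4,2)S 2/4 ok · (4,3)S 2/3 ok · (4,4)N 1/3 unhappy · (4,6)N 1/1 ok
Row 5: (5,1)N 1/2 ok · (5,2)N 1/2 ok · (5,4)S 0/2 unhappy · (5,5)N 0/1 unhappy
Unsatisfied: (0,1), (0,2), (1,1), (1,5), (1,6), (2,2), (2,3), (2,5), (2,6), (3,2), (3,3), (3,4), (3,5), (3,6), (4,0), (4,4), (5,4), (5,5) — 18 in total.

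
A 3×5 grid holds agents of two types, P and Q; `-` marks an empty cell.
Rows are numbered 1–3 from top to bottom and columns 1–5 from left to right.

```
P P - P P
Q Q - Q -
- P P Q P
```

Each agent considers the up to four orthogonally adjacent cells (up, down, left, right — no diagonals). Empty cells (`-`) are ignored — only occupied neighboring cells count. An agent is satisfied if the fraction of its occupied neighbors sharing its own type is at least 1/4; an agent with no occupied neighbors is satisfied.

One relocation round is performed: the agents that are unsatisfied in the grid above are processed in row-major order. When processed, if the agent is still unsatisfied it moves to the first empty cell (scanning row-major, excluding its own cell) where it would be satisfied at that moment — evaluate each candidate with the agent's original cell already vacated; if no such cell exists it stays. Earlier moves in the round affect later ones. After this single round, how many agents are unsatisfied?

0

Initially unsatisfied (in order): (3,5).
  (3,5) → (1,3).
Resulting grid:
P P P P P
Q Q - Q -
- P P Q -
All satisfied now.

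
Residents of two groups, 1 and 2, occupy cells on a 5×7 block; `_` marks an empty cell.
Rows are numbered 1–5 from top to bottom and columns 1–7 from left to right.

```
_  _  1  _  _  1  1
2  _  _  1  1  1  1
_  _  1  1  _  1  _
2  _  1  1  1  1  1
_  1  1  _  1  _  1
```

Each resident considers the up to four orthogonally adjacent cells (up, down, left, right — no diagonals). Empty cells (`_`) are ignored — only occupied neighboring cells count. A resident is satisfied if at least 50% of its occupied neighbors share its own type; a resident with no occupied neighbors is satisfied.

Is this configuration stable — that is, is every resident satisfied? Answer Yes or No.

(1,3)1 0/0 ok
(1,6)1 2/2 ok
(1,7)1 2/2 ok
(2,1)2 0/0 ok
(2,4)1 2/2 ok
(2,5)1 2/2 ok
(2,6)1 4/4 ok
(2,7)1 2/2 ok
(3,3)1 2/2 ok
(3,4)1 3/3 ok
(3,6)1 2/2 ok
(4,1)2 0/0 ok
(4,3)1 3/3 ok
(4,4)1 3/3 ok
(4,5)1 3/3 ok
(4,6)1 3/3 ok
(4,7)1 2/2 ok
(5,2)1 1/1 ok
(5,3)1 2/2 ok
(5,5)1 1/1 ok
(5,7)1 1/1 ok
All meet the threshold, so the configuration is stable.

Yes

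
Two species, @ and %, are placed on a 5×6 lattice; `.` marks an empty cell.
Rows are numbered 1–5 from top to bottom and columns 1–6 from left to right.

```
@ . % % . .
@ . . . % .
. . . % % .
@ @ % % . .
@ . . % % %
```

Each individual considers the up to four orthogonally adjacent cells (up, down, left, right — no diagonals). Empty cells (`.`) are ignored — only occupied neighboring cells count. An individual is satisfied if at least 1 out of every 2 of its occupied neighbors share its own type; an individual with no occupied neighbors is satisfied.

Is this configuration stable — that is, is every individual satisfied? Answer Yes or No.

Yes

Row 1: (1,1)@ 1/1 satisfied · (1,3)% 1/1 satisfied · (1,4)% 1/1 satisfied
Row 2: (2,1)@ 1/1 satisfied · (2,5)% 1/1 satisfied
Row 3: (3,4)% 2/2 satisfied · (3,5)% 2/2 satisfied
Row 4: (4,1)@ 2/2 satisfied · (4,2)@ 1/2 satisfied · (4,3)% 1/2 satisfied · (4,4)% 3/3 satisfied
Row 5: (5,1)@ 1/1 satisfied · (5,4)% 2/2 satisfied · (5,5)% 2/2 satisfied · (5,6)% 1/1 satisfied
All meet the threshold, so the configuration is stable.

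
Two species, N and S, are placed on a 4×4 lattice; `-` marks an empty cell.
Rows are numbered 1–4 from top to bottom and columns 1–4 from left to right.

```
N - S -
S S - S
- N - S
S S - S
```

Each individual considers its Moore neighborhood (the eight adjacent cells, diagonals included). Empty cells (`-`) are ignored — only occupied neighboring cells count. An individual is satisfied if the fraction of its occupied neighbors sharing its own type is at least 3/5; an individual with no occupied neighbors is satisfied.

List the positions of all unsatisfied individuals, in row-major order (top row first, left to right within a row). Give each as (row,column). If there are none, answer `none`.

(1,1), (2,1), (2,2), (3,2), (4,1), (4,2)

Row 1: (1,1)N 0/2 ✗ · (1,3)S 2/2 ✓
Row 2: (2,1)S 1/3 ✗ · (2,2)S 2/4 ✗ · (2,4)S 2/2 ✓
Row 3: (3,2)N 0/4 ✗ · (3,4)S 2/2 ✓
Row 4: (4,1)S 1/2 ✗ · (4,2)S 1/2 ✗ · (4,4)S 1/1 ✓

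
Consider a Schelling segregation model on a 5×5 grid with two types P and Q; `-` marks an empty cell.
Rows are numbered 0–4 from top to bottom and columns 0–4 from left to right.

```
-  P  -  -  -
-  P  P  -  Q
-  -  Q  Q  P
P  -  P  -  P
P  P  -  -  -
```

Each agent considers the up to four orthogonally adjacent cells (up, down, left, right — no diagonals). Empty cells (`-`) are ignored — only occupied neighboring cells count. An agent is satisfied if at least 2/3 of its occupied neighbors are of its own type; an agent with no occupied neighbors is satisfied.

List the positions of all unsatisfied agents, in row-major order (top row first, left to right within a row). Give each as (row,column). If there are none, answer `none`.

(1,2), (1,4), (2,2), (2,3), (2,4), (3,2)

(0,1)P 1/1 ✓
(1,1)P 2/2 ✓
(1,2)P 1/2 ✗
(1,4)Q 0/1 ✗
(2,2)Q 1/3 ✗
(2,3)Q 1/2 ✗
(2,4)P 1/3 ✗
(3,0)P 1/1 ✓
(3,2)P 0/1 ✗
(3,4)P 1/1 ✓
(4,0)P 2/2 ✓
(4,1)P 1/1 ✓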